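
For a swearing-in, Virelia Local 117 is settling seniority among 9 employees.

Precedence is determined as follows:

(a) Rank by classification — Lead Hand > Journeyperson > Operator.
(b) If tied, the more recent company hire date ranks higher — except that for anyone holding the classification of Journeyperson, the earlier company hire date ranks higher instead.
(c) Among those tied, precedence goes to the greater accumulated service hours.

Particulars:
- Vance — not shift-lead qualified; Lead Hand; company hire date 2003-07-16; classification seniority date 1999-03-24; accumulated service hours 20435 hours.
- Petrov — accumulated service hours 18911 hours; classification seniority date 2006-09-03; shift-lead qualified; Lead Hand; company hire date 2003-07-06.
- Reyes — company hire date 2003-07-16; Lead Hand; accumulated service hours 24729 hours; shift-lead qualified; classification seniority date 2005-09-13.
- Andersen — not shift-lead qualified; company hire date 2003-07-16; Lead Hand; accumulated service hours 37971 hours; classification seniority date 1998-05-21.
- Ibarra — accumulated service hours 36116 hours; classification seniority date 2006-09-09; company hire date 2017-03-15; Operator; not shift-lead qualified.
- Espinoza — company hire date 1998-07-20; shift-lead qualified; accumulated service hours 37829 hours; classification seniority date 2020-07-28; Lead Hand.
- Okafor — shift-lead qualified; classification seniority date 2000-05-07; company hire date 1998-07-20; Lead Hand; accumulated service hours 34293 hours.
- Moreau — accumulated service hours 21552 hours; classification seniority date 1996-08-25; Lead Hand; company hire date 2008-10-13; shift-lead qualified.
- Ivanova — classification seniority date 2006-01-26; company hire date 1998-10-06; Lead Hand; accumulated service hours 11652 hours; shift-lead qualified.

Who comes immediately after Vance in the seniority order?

Petrov

By classification: Moreau, Andersen, Reyes, Vance, Petrov, Ivanova, Espinoza and Okafor (Lead Hand); then Ibarra (Operator).
Among Moreau, Andersen, Reyes, Vance, Petrov, Ivanova, Espinoza and Okafor, by company hire date (later first): Moreau (2008-10-13) before Andersen, Reyes and Vance (2003-07-16) before Petrov (2003-07-06) before Ivanova (1998-10-06) before Espinoza and Okafor (1998-07-20).
Among Andersen, Reyes and Vance, by accumulated service hours (higher first): Andersen (37971 hours) before Reyes (24729 hours) before Vance (20435 hours).
Among Espinoza and Okafor, by accumulated service hours (higher first): Espinoza (37829 hours) before Okafor (34293 hours).
Order: Moreau, Andersen, Reyes, Vance, Petrov, Ivanova, Espinoza, Okafor, Ibarra.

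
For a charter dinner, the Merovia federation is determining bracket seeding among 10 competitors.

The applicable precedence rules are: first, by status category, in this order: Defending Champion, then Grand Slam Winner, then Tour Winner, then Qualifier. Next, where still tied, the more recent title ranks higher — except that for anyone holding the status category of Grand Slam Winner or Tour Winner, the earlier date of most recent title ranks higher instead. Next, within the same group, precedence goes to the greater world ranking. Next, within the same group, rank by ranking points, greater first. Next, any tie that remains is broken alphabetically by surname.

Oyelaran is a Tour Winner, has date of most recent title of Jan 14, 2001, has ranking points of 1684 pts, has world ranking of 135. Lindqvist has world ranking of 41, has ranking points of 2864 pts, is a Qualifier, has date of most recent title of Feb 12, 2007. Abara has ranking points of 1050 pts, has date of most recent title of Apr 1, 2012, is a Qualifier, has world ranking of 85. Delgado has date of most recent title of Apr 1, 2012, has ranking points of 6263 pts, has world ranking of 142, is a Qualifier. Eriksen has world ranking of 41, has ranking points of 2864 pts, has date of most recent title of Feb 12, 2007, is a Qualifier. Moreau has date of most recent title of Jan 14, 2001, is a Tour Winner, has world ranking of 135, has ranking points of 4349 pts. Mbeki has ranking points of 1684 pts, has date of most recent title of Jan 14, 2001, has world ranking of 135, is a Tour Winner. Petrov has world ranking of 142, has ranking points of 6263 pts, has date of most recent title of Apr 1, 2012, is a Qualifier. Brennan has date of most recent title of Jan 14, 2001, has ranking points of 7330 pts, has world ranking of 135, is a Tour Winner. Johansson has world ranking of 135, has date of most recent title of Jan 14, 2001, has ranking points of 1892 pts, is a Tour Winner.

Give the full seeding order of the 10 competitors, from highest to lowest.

Brennan, Moreau, Johansson, Mbeki, Oyelaran, Delgado, Petrov, Abara, Eriksen, Lindqvist

By status category: Brennan, Moreau, Johansson, Mbeki and Oyelaran (Tour Winner); then Delgado, Petrov, Abara, Eriksen and Lindqvist (Qualifier).
Brennan, Moreau, Johansson, Mbeki and Oyelaran all have date of most recent title Jan 14, 2001, so the next rule applies.
Brennan, Moreau, Johansson, Mbeki and Oyelaran all have world ranking 135, so the next rule applies.
Among Brennan, Moreau, Johansson, Mbeki and Oyelaran, by ranking points (higher first): Brennan (7330 pts) before Moreau (4349 pts) before Johansson (1892 pts) before Mbeki and Oyelaran (1684 pts).
Among Mbeki and Oyelaran, alphabetically by surname: Mbeki before Oyelaran.
Among Delgado, Petrov, Abara, Eriksen and Lindqvist, by date of most recent title (later first): Delgado, Petrov and Abara (Apr 1, 2012) before Eriksen and Lindqvist (Feb 12, 2007).
Among Delgado, Petrov and Abara, by world ranking (higher first): Delgado and Petrov (142) before Abara (85).
Delgado and Petrov both have ranking points 6263 pts, so the next rule applies.
Among Delgado and Petrov, alphabetically by surname: Delgado before Petrov.
Eriksen and Lindqvist both have world ranking 41, so the next rule applies.
Eriksen and Lindqvist both have ranking points 2864 pts, so the next rule applies.
Among Eriksen and Lindqvist, alphabetically by surname: Eriksen before Lindqvist.
Full order: Brennan, Moreau, Johansson, Mbeki, Oyelaran, Delgado, Petrov, Abara, Eriksen, Lindqvist.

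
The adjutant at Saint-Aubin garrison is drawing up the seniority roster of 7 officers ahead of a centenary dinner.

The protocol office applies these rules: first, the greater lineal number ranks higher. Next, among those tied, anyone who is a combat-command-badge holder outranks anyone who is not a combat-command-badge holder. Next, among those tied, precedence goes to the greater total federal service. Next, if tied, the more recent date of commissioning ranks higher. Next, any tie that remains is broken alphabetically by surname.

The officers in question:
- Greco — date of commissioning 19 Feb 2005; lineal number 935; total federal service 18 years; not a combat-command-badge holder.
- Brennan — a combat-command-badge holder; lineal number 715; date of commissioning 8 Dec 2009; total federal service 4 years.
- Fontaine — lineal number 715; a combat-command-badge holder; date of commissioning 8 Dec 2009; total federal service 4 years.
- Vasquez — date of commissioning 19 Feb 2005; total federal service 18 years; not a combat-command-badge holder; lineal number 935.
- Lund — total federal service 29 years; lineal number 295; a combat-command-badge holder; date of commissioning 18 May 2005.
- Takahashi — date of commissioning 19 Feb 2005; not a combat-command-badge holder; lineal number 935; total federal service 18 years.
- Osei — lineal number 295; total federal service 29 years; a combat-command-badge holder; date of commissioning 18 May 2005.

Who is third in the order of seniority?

By lineal number (higher first): Greco, Takahashi and Vasquez (each 935); then Brennan and Fontaine (both 715); then Lund and Osei (both 295).
Greco, Takahashi and Vasquez are each not a combat-command-badge holder, so the next rule applies.
Greco, Takahashi and Vasquez all have total federal service 18 years, so the next rule applies.
Greco, Takahashi and Vasquez all have date of commissioning 19 Feb 2005, so the next rule applies.
Among Greco, Takahashi and Vasquez, alphabetically by surname: Greco before Takahashi before Vasquez.
Brennan and Fontaine are each a combat-command-badge holder, so the next rule applies.
Brennan and Fontaine both have total federal service 4 years, so the next rule applies.
Brennan and Fontaine both have date of commissioning 8 Dec 2009, so the next rule applies.
Among Brennan and Fontaine, alphabetically by surname: Brennan before Fontaine.
Lund and Osei are each a combat-command-badge holder, so the next rule applies.
Lund and Osei both have total federal service 29 years, so the next rule applies.
Lund and Osei both have date of commissioning 18 May 2005, so the next rule applies.
Among Lund and Osei, alphabetically by surname: Lund before Osei.
Order: Greco, Takahashi, Vasquez, Brennan, Fontaine, Lund, Osei.

Vasquez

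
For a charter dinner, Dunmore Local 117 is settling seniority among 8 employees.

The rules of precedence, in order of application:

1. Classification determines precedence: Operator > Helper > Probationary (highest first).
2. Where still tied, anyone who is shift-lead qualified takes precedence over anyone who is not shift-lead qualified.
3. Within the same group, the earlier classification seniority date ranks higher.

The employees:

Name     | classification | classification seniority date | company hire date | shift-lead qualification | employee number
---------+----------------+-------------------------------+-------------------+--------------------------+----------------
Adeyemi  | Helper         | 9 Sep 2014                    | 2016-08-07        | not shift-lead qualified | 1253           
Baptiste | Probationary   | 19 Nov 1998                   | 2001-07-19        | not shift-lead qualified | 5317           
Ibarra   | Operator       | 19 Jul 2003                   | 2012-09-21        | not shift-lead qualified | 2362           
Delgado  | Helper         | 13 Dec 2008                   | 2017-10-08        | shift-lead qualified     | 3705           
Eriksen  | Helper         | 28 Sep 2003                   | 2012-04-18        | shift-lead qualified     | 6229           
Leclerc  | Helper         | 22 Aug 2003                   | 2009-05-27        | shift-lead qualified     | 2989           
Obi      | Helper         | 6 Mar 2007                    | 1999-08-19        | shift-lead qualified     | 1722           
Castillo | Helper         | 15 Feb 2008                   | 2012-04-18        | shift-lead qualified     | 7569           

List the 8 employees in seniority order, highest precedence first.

Ibarra, Leclerc, Eriksen, Obi, Castillo, Delgado, Adeyemi, Baptiste

By classification: Ibarra (Operator); then Leclerc, Eriksen, Obi, Castillo, Delgado and Adeyemi (Helper); then Baptiste (Probationary).
Among Leclerc, Eriksen, Obi, Castillo, Delgado and Adeyemi, shift-lead qualified before not shift-lead qualified: Leclerc, Eriksen, Obi, Castillo and Delgado (shift-lead qualified) before Adeyemi (not shift-lead qualified).
Among Leclerc, Eriksen, Obi, Castillo and Delgado, by classification seniority date (earlier first): Leclerc (22 Aug 2003) before Eriksen (28 Sep 2003) before Obi (6 Mar 2007) before Castillo (15 Feb 2008) before Delgado (13 Dec 2008).
Full order: Ibarra, Leclerc, Eriksen, Obi, Castillo, Delgado, Adeyemi, Baptiste.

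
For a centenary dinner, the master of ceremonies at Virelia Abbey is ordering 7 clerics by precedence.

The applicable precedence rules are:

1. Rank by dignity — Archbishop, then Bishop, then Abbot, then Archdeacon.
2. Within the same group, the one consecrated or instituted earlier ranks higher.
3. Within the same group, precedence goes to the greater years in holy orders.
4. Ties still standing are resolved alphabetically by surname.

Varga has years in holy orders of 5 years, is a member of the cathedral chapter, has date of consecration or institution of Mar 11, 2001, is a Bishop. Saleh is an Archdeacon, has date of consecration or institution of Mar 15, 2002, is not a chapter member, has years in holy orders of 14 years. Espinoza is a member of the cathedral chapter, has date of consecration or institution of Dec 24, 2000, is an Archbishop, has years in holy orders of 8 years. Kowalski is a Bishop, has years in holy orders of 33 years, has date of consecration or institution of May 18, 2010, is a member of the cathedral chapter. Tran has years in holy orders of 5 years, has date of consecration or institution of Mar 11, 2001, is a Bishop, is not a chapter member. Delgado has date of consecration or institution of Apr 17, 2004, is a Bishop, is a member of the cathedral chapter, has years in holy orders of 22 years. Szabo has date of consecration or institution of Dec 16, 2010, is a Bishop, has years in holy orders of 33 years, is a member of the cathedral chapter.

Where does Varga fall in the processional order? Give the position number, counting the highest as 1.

3

By dignity: Espinoza (Archbishop); then Tran, Varga, Delgado, Kowalski and Szabo (Bishop); then Saleh (Archdeacon).
Among Tran, Varga, Delgado, Kowalski and Szabo, by date of consecration or institution (earlier first): Tran and Varga (Mar 11, 2001) before Delgado (Apr 17, 2004) before Kowalski (May 18, 2010) before Szabo (Dec 16, 2010).
Tran and Varga both have years in holy orders 5 years, so the next rule applies.
Among Tran and Varga, alphabetically by surname: Tran before Varga.
Order: Espinoza, Tran, Varga, Delgado, Kowalski, Szabo, Saleh. So position 3.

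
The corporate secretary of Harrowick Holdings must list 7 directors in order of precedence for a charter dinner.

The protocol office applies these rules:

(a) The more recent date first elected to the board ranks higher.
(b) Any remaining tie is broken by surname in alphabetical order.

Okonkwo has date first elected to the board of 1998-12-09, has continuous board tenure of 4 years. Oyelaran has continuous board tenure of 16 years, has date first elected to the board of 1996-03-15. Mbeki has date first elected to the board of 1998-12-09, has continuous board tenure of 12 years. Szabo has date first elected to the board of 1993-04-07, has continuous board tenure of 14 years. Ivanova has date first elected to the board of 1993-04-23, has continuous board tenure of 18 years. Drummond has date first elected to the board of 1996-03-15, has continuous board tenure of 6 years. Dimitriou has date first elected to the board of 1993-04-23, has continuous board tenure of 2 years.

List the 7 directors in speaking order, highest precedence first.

Mbeki, Okonkwo, Drummond, Oyelaran, Dimitriou, Ivanova, Szabo

By date first elected to the board (later first): Mbeki and Okonkwo (both 1998-12-09); then Drummond and Oyelaran (both 1996-03-15); then Dimitriou and Ivanova (both 1993-04-23); then Szabo (1993-04-07).
Among Mbeki and Okonkwo, alphabetically by surname: Mbeki before Okonkwo.
Among Drummond and Oyelaran, alphabetically by surname: Drummond before Oyelaran.
Among Dimitriou and Ivanova, alphabetically by surname: Dimitriou before Ivanova.
Full order: Mbeki, Okonkwo, Drummond, Oyelaran, Dimitriou, Ivanova, Szabo.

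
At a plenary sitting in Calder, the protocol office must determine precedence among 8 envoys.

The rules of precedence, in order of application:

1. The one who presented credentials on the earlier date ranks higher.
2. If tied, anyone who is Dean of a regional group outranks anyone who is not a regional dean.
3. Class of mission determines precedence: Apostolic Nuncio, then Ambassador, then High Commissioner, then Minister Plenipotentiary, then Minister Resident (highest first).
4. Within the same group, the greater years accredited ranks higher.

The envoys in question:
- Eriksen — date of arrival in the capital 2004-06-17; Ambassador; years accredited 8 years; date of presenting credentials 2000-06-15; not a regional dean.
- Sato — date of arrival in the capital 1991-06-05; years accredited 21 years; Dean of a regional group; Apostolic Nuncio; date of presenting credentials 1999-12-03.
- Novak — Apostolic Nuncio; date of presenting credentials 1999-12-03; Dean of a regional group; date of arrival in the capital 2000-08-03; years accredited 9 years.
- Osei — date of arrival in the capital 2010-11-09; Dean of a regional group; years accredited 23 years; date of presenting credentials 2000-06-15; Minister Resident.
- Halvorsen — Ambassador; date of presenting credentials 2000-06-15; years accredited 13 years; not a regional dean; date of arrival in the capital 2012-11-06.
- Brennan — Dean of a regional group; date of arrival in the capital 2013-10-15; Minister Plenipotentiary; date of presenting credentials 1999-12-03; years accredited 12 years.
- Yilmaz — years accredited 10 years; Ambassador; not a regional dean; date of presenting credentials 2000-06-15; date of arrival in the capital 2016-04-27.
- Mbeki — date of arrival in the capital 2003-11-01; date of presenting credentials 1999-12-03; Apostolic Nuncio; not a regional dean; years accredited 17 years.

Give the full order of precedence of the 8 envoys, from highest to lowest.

By date of presenting credentials (earlier first): Sato, Novak, Brennan and Mbeki (each 1999-12-03); then Osei, Halvorsen, Yilmaz and Eriksen (each 2000-06-15).
Among Sato, Novak, Brennan and Mbeki, Dean of a regional group before not a regional dean: Sato, Novak and Brennan (Dean of a regional group) before Mbeki (not a regional dean).
Among Sato, Novak and Brennan, by class of mission: Sato and Novak (Apostolic Nuncio) before Brennan (Minister Plenipotentiary).
Among Sato and Novak, by years accredited (higher first): Sato (21 years) before Novak (9 years).
Among Osei, Halvorsen, Yilmaz and Eriksen, Dean of a regional group before not a regional dean: Osei (Dean of a regional group) before Halvorsen, Yilmaz and Eriksen (not a regional dean).
Halvorsen, Yilmaz and Eriksen are each Ambassador, so the next rule applies.
Among Halvorsen, Yilmaz and Eriksen, by years accredited (higher first): Halvorsen (13 years) before Yilmaz (10 years) before Eriksen (8 years).
Full order: Sato, Novak, Brennan, Mbeki, Osei, Halvorsen, Yilmaz, Eriksen.

Sato, Novak, Brennan, Mbeki, Osei, Halvorsen, Yilmaz, Eriksen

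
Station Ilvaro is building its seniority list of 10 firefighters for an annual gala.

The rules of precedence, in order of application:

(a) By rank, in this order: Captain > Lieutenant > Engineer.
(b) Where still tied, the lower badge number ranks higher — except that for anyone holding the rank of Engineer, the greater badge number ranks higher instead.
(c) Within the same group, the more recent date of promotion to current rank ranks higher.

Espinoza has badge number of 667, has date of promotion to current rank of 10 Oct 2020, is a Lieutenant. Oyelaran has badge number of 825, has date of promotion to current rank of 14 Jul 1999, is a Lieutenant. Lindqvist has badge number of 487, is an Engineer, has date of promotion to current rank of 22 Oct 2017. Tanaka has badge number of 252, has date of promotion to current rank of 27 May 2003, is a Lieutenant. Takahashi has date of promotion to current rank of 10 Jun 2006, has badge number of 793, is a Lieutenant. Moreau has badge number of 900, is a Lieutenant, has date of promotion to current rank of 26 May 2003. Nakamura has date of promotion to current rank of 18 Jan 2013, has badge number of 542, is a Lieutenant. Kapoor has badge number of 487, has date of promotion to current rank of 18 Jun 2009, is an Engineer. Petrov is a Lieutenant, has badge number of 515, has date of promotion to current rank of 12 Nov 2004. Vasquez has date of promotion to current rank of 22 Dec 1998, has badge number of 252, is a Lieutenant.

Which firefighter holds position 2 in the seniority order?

Vasquez

By rank: Tanaka, Vasquez, Petrov, Nakamura, Espinoza, Takahashi, Oyelaran and Moreau (Lieutenant); then Lindqvist and Kapoor (Engineer).
Among Tanaka, Vasquez, Petrov, Nakamura, Espinoza, Takahashi, Oyelaran and Moreau, by badge number (lower first): Tanaka and Vasquez (252) before Petrov (515) before Nakamura (542) before Espinoza (667) before Takahashi (793) before Oyelaran (825) before Moreau (900).
Among Tanaka and Vasquez, by date of promotion to current rank (later first): Tanaka (27 May 2003) before Vasquez (22 Dec 1998).
Lindqvist and Kapoor both have badge number 487, so the next rule applies.
Among Lindqvist and Kapoor, by date of promotion to current rank (later first): Lindqvist (22 Oct 2017) before Kapoor (18 Jun 2009).
Order: Tanaka, Vasquez, Petrov, Nakamura, Espinoza, Takahashi, Oyelaran, Moreau, Lindqvist, Kapoor.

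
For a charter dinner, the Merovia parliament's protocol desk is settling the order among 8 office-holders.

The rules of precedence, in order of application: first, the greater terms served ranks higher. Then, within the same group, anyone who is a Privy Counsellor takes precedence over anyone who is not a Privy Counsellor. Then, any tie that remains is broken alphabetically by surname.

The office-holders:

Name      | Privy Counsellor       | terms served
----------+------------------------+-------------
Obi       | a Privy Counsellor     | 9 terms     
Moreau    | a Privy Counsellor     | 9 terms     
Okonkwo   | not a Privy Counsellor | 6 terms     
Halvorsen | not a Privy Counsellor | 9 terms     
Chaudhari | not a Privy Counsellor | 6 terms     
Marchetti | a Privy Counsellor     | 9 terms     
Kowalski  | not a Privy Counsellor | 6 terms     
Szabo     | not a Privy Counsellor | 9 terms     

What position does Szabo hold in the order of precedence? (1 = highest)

5

By terms served (higher first): Marchetti, Moreau, Obi, Halvorsen and Szabo (each 9 terms); then Chaudhari, Kowalski and Okonkwo (each 6 terms).
Among Marchetti, Moreau, Obi, Halvorsen and Szabo, a Privy Counsellor before not a Privy Counsellor: Marchetti, Moreau and Obi (a Privy Counsellor) before Halvorsen and Szabo (not a Privy Counsellor).
Among Marchetti, Moreau and Obi, alphabetically by surname: Marchetti before Moreau before Obi.
Among Halvorsen and Szabo, alphabetically by surname: Halvorsen before Szabo.
Chaudhari, Kowalski and Okonkwo are each not a Privy Counsellor, so the next rule applies.
Among Chaudhari, Kowalski and Okonkwo, alphabetically by surname: Chaudhari before Kowalski before Okonkwo.
Order: Marchetti, Moreau, Obi, Halvorsen, Szabo, Chaudhari, Kowalski, Okonkwo. So position 5.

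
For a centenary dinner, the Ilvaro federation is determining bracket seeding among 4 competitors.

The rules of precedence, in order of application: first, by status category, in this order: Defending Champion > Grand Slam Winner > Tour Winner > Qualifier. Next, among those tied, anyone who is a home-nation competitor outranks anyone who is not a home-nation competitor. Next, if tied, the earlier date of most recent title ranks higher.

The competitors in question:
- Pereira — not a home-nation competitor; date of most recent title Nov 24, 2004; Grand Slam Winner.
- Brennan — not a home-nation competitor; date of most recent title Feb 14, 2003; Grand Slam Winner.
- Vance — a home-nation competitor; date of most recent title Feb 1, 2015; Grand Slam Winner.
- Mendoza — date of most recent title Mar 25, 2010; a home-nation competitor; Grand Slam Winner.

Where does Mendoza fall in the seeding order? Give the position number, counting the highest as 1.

By status category: Mendoza, Vance, Brennan and Pereira (Grand Slam Winner).
Among Mendoza, Vance, Brennan and Pereira, a home-nation competitor before not a home-nation competitor: Mendoza and Vance (a home-nation competitor) before Brennan and Pereira (not a home-nation competitor).
Among Mendoza and Vance, by date of most recent title (earlier first): Mendoza (Mar 25, 2010) before Vance (Feb 1, 2015).
Among Brennan and Pereira, by date of most recent title (earlier first): Brennan (Feb 14, 2003) before Pereira (Nov 24, 2004).
Order: Mendoza, Vance, Brennan, Pereira. So position 1.

1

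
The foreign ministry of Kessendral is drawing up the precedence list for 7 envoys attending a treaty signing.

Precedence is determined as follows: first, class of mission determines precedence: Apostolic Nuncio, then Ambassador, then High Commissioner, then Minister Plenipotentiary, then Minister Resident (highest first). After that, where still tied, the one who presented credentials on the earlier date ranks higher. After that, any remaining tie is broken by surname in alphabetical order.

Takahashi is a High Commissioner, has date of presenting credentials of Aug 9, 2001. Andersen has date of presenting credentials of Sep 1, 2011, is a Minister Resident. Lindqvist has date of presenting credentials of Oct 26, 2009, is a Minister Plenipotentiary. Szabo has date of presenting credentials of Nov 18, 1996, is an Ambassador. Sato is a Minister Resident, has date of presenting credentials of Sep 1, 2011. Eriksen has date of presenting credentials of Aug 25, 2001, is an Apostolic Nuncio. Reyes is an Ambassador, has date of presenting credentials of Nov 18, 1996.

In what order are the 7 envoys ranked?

Eriksen, Reyes, Szabo, Takahashi, Lindqvist, Andersen, Sato

By class of mission: Eriksen (Apostolic Nuncio); then Reyes and Szabo (Ambassador); then Takahashi (High Commissioner); then Lindqvist (Minister Plenipotentiary); then Andersen and Sato (Minister Resident).
Reyes and Szabo both have date of presenting credentials Nov 18, 1996, so the next rule applies.
Among Reyes and Szabo, alphabetically by surname: Reyes before Szabo.
Andersen and Sato both have date of presenting credentials Sep 1, 2011, so the next rule applies.
Among Andersen and Sato, alphabetically by surname: Andersen before Sato.
Full order: Eriksen, Reyes, Szabo, Takahashi, Lindqvist, Andersen, Sato.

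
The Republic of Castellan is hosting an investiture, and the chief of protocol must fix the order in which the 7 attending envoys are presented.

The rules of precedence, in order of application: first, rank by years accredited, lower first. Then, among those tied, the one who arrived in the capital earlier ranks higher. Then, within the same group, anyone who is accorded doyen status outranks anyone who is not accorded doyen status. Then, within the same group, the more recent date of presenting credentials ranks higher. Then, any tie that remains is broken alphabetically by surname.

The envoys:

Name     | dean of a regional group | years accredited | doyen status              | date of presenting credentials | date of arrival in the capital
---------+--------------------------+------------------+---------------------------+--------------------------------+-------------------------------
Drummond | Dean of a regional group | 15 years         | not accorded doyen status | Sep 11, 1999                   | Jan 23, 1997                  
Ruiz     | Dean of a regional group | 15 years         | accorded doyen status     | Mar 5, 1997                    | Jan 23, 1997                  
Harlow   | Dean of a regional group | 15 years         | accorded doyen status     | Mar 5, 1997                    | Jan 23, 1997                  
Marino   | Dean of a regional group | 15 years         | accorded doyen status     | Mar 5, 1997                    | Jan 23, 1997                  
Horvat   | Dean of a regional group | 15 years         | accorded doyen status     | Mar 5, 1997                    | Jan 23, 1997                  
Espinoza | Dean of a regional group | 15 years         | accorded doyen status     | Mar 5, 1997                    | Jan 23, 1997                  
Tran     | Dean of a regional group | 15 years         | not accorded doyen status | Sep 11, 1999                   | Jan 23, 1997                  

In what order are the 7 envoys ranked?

By years accredited (lower first): Espinoza, Harlow, Horvat, Marino, Ruiz, Drummond and Tran (each 15 years).
Espinoza, Harlow, Horvat, Marino, Ruiz, Drummond and Tran all have date of arrival in the capital Jan 23, 1997, so the next rule applies.
Among Espinoza, Harlow, Horvat, Marino, Ruiz, Drummond and Tran, accorded doyen status before not accorded doyen status: Espinoza, Harlow, Horvat, Marino and Ruiz (accorded doyen status) before Drummond and Tran (not accorded doyen status).
Espinoza, Harlow, Horvat, Marino and Ruiz all have date of presenting credentials Mar 5, 1997, so the next rule applies.
Among Espinoza, Harlow, Horvat, Marino and Ruiz, alphabetically by surname: Espinoza before Harlow before Horvat before Marino before Ruiz.
Drummond and Tran both have date of presenting credentials Sep 11, 1999, so the next rule applies.
Among Drummond and Tran, alphabetically by surname: Drummond before Tran.
Full order: Espinoza, Harlow, Horvat, Marino, Ruiz, Drummond, Tran.

Espinoza, Harlow, Horvat, Marino, Ruiz, Drummond, Tran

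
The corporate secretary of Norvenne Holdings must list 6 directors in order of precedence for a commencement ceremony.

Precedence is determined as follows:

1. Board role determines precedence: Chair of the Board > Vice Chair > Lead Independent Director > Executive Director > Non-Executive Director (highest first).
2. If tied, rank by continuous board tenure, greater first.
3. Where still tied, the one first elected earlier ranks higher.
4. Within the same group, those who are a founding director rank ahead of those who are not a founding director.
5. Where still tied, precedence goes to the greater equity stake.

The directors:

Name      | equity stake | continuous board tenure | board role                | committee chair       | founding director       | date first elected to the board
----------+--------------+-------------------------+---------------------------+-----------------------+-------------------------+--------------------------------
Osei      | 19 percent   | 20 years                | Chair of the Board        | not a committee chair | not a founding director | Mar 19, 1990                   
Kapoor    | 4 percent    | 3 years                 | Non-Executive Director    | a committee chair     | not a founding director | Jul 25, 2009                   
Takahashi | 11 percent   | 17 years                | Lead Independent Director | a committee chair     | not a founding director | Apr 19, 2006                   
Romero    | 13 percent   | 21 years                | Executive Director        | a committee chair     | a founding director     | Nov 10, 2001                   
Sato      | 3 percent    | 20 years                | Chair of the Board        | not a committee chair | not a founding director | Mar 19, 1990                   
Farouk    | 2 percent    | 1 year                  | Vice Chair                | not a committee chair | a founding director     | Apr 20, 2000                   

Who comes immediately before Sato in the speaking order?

Osei

By board role: Osei and Sato (Chair of the Board); then Farouk (Vice Chair); then Takahashi (Lead Independent Director); then Romero (Executive Director); then Kapoor (Non-Executive Director).
Osei and Sato both have continuous board tenure 20 years, so the next rule applies.
Osei and Sato both have date first elected to the board Mar 19, 1990, so the next rule applies.
Osei and Sato are each not a founding director, so the next rule applies.
Among Osei and Sato, by equity stake (higher first): Osei (19 percent) before Sato (3 percent).
Order: Osei, Sato, Farouk, Takahashi, Romero, Kapoor.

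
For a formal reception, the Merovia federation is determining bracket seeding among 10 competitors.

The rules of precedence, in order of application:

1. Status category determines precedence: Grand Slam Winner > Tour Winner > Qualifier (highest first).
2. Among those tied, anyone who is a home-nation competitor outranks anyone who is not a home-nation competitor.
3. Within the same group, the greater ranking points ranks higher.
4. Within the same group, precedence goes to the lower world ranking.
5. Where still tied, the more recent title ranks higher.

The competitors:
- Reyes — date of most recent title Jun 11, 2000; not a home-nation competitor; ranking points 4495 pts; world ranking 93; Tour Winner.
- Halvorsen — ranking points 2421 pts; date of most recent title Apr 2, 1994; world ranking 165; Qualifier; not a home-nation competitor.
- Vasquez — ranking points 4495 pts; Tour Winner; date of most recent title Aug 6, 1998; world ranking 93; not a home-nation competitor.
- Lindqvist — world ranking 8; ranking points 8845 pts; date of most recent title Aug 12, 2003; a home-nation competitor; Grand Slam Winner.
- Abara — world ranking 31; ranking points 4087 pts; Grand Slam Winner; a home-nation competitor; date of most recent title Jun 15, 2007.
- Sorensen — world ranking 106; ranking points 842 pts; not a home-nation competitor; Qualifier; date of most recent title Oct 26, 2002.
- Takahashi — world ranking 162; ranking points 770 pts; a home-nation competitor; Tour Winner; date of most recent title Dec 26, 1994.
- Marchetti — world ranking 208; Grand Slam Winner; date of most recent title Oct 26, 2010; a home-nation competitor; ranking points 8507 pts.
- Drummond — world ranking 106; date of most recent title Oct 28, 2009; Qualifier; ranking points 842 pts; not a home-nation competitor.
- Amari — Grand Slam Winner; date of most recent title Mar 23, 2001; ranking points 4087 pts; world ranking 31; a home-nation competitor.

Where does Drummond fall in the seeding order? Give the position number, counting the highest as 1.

9

By status category: Lindqvist, Marchetti, Abara and Amari (Grand Slam Winner); then Takahashi, Reyes and Vasquez (Tour Winner); then Halvorsen, Drummond and Sorensen (Qualifier).
Lindqvist, Marchetti, Abara and Amari are each a home-nation competitor, so the next rule applies.
Among Lindqvist, Marchetti, Abara and Amari, by ranking points (higher first): Lindqvist (8845 pts) before Marchetti (8507 pts) before Abara and Amari (4087 pts).
Abara and Amari both have world ranking 31, so the next rule applies.
Among Abara and Amari, by date of most recent title (later first): Abara (Jun 15, 2007) before Amari (Mar 23, 2001).
Among Takahashi, Reyes and Vasquez, a home-nation competitor before not a home-nation competitor: Takahashi (a home-nation competitor) before Reyes and Vasquez (not a home-nation competitor).
Reyes and Vasquez both have ranking points 4495 pts, so the next rule applies.
Reyes and Vasquez both have world ranking 93, so the next rule applies.
Among Reyes and Vasquez, by date of most recent title (later first): Reyes (Jun 11, 2000) before Vasquez (Aug 6, 1998).
Halvorsen, Drummond and Sorensen are each not a home-nation competitor, so the next rule applies.
Among Halvorsen, Drummond and Sorensen, by ranking points (higher first): Halvorsen (2421 pts) before Drummond and Sorensen (842 pts).
Drummond and Sorensen both have world ranking 106, so the next rule applies.
Among Drummond and Sorensen, by date of most recent title (later first): Drummond (Oct 28, 2009) before Sorensen (Oct 26, 2002).
Order: Lindqvist, Marchetti, Abara, Amari, Takahashi, Reyes, Vasquez, Halvorsen, Drummond, Sorensen. So position 9.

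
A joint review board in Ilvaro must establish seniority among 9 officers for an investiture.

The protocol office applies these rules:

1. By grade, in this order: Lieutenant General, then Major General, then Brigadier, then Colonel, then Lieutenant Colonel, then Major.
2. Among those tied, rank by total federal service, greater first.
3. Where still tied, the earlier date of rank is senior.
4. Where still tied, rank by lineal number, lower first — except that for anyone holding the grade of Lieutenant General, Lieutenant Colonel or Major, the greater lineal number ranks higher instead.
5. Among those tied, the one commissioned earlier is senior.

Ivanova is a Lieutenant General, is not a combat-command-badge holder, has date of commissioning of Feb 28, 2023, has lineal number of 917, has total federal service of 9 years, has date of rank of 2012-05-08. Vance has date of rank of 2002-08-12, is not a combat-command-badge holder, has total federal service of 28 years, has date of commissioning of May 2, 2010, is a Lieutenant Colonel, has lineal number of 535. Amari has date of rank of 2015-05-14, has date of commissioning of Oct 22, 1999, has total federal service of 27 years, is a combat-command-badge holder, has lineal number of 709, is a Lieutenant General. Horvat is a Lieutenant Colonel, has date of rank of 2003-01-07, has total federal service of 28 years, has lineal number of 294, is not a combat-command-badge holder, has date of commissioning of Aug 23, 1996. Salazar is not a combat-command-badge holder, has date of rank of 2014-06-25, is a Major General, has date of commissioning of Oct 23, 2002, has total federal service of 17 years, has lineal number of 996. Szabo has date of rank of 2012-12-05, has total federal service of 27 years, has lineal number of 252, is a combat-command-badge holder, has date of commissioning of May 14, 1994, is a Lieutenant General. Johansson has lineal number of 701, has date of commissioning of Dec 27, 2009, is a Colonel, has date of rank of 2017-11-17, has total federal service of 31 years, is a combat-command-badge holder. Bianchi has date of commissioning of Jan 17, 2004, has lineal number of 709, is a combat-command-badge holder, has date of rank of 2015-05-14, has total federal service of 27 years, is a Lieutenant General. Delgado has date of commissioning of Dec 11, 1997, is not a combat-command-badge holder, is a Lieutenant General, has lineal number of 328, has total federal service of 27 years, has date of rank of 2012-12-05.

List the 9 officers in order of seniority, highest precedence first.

By grade: Delgado, Szabo, Amari, Bianchi and Ivanova (Lieutenant General); then Salazar (Major General); then Johansson (Colonel); then Vance and Horvat (Lieutenant Colonel).
Among Delgado, Szabo, Amari, Bianchi and Ivanova, by total federal service (higher first): Delgado, Szabo, Amari and Bianchi (27 years) before Ivanova (9 years).
Among Delgado, Szabo, Amari and Bianchi, by date of rank (earlier first): Delgado and Szabo (2012-12-05) before Amari and Bianchi (2015-05-14).
Among Delgado and Szabo, by lineal number (higher first) (reversed rule for this group): Delgado (328) before Szabo (252).
Amari and Bianchi both have lineal number 709, so the next rule applies.
Among Amari and Bianchi, by date of commissioning (earlier first): Amari (Oct 22, 1999) before Bianchi (Jan 17, 2004).
Vance and Horvat both have total federal service 28 years, so the next rule applies.
Among Vance and Horvat, by date of rank (earlier first): Vance (2002-08-12) before Horvat (2003-01-07).
Full order: Delgado, Szabo, Amari, Bianchi, Ivanova, Salazar, Johansson, Vance, Horvat.

Delgado, Szabo, Amari, Bianchi, Ivanova, Salazar, Johansson, Vance, Horvat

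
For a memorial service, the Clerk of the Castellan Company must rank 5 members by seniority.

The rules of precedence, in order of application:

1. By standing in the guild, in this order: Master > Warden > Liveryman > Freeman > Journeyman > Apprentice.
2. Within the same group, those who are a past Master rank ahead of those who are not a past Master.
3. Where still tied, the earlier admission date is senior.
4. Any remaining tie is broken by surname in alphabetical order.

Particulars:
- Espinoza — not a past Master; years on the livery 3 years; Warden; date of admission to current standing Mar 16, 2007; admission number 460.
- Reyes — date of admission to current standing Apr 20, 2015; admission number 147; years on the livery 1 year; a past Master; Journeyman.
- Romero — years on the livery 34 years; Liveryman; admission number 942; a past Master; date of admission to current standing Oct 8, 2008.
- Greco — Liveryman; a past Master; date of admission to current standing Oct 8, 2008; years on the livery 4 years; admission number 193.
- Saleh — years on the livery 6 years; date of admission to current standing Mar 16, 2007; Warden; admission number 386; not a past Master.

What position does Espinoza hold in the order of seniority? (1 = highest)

1

By standing in the guild: Espinoza and Saleh (Warden); then Greco and Romero (Liveryman); then Reyes (Journeyman).
Espinoza and Saleh are each not a past Master, so the next rule applies.
Espinoza and Saleh both have date of admission to current standing Mar 16, 2007, so the next rule applies.
Among Espinoza and Saleh, alphabetically by surname: Espinoza before Saleh.
Greco and Romero are each a past Master, so the next rule applies.
Greco and Romero both have date of admission to current standing Oct 8, 2008, so the next rule applies.
Among Greco and Romero, alphabetically by surname: Greco before Romero.
Order: Espinoza, Saleh, Greco, Romero, Reyes. So position 1.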